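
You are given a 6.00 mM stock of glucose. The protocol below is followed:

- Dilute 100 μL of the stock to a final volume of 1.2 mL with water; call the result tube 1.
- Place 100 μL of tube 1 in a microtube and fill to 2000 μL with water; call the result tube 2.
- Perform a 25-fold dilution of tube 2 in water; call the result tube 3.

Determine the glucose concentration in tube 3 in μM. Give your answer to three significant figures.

1.00 μM

Step 1: 100 μL brought to 1.2 mL → factor 1200/100 = 12
Step 2: 100 μL brought to 2000 μL → factor 2000/100 = 20
Step 3: 25-fold → factor 25
Overall dilution factor = 12 × 20 × 25 = 6000
Final = 6.00 mM / 6000 = 0.001000 mM = 1.00 μM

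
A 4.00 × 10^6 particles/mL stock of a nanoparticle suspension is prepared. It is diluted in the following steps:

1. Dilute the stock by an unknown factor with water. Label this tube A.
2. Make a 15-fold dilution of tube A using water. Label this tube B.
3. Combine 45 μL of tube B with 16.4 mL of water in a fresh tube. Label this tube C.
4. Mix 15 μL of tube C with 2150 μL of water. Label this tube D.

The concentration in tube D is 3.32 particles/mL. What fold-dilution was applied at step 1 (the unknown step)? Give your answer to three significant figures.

Step 1: unknown factor x
Step 2: 15-fold → factor 15
Step 3: 45 μL + 16.4 mL = 16445 μL total → factor 16445/45 = 365.44
Step 4: 15 μL + 2150 μL = 2165 μL total → factor 2165/15 = 144.33
Product of known-step factors = 7.9119 × 10^5
Overall factor = 4.00 × 10^6 particles/mL / (3.32 particles/mL) = 1.2048 × 10^6
x = 1.2048 × 10^6 / 7.9119 × 10^5 = 1.52

1.52-fold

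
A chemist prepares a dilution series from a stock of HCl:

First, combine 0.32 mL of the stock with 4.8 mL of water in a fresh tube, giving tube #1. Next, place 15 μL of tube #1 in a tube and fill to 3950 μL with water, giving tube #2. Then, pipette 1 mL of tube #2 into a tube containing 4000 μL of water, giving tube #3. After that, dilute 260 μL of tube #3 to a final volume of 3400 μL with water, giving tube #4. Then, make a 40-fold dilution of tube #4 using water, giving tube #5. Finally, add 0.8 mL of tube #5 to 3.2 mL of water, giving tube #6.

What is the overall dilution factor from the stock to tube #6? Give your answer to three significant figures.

5.51 × 10^7

Step 1: 0.32 mL + 4.8 mL = 5.12 mL total → factor 5.12/0.32 = 16
Step 2: 15 μL brought to 3950 μL → factor 3950/15 = 263.33
Step 3: 1 mL + 4000 μL = 5 mL total → factor 5/1 = 5
Step 4: 260 μL brought to 3400 μL → factor 3400/260 = 13.077
Step 5: 40-fold → factor 40
Step 6: 0.8 mL + 3.2 mL = 4 mL total → factor 4/0.8 = 5
Overall dilution factor = 16 × 263.33 × 5 × 13.077 × 40 × 5 = 5.5097 × 10^7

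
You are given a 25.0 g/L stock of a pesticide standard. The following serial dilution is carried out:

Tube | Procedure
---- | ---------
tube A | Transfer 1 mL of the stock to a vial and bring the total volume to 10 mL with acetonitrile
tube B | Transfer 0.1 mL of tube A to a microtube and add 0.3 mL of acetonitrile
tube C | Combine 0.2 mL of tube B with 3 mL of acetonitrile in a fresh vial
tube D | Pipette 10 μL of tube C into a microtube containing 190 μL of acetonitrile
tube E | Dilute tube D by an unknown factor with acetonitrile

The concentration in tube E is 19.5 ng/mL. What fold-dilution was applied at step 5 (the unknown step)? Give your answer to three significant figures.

Step 1: 1 mL brought to 10 mL → factor 10/1 = 10
Step 2: 0.1 mL + 0.3 mL = 0.4 mL total → factor 0.4/0.1 = 4
Step 3: 0.2 mL + 3 mL = 3.2 mL total → factor 3.2/0.2 = 16
Step 4: 10 μL + 190 μL = 200 μL total → factor 200/10 = 20
Step 5: unknown factor x
Product of known-step factors = 12800
Overall factor = 25.0 g/L / (19.5 ng/mL) = 1.2821 × 10^6
x = 1.2821 × 10^6 / 12800 = 100

100-fold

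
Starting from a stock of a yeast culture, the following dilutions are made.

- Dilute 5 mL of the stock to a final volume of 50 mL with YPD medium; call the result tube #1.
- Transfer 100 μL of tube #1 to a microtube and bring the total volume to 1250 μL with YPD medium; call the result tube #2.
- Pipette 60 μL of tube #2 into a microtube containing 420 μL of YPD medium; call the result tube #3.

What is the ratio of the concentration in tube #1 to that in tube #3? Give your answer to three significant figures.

Step 1: 5 mL brought to 50 mL → factor 50/5 = 10
Step 2: 100 μL brought to 1250 μL → factor 1250/100 = 12.5
Step 3: 60 μL + 420 μL = 480 μL total → factor 480/60 = 8
Dilution factor to tube #1 = 10; to tube #3 = 1000
[tube #1]/[tube #3] = (factor to tube #3)/(factor to tube #1) = 1000/10 = 100

100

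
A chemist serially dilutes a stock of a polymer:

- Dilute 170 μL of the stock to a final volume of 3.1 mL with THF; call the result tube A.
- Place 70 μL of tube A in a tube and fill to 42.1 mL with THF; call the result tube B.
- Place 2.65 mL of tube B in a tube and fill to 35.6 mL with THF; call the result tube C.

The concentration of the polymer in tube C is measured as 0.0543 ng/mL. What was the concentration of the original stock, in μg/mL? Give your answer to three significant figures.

Step 1: 170 μL brought to 3.1 mL → factor 3100/170 = 18.235
Step 2: 70 μL brought to 42.1 mL → factor 42100/70 = 601.43
Step 3: 2.65 mL brought to 35.6 mL → factor 35.6/2.65 = 13.434
Overall dilution factor = 18.235 × 601.43 × 13.434 = 1.4733 × 10^5
Stock = 0.0543 ng/mL × 1.4733 × 10^5 = 8000 ng/mL = 8.00 μg/mL

8.00 μg/mL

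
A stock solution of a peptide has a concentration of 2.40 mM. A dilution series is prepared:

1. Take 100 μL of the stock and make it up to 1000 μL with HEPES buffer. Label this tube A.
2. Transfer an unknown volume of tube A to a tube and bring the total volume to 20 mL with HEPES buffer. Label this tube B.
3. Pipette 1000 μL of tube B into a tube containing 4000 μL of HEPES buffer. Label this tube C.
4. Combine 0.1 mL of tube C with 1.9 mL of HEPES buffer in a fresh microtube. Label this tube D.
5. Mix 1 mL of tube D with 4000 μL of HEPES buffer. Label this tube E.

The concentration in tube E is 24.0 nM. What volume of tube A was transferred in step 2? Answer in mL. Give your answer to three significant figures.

1.00 mL

Step 1: 100 μL brought to 1000 μL → factor 1000/100 = 10
Step 2: v brought to 20 mL → factor = 20 mL/v
Step 3: 1000 μL + 4000 μL = 5000 μL total → factor 5000/1000 = 5
Step 4: 0.1 mL + 1.9 mL = 2 mL total → factor 2/0.1 = 20
Step 5: 1 mL + 4000 μL = 5 mL total → factor 5/1 = 5
Product of known-step factors = 5000
Overall factor = 2.40 mM / (24.0 nM) = 1 × 10^5
Step-2 factor = 1 × 10^5 / 5000 = 20
v = 20 mL / 20 = 1.00 mL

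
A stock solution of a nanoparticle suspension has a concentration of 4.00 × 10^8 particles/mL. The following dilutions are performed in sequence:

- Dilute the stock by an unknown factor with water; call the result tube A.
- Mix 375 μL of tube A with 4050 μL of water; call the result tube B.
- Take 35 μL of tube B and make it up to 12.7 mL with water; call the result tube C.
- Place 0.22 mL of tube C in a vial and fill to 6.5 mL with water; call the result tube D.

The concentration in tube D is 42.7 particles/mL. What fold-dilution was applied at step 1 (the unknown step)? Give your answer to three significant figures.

74.0-fold

Step 1: unknown factor x
Step 2: 375 μL + 4050 μL = 4425 μL total → factor 4425/375 = 11.8
Step 3: 35 μL brought to 12.7 mL → factor 12700/35 = 362.86
Step 4: 0.22 mL brought to 6.5 mL → factor 6.5/0.22 = 29.545
Product of known-step factors = 1.2651 × 10^5
Overall factor = 4.00 × 10^8 particles/mL / (42.7 particles/mL) = 9.3677 × 10^6
x = 9.3677 × 10^6 / 1.2651 × 10^5 = 74.0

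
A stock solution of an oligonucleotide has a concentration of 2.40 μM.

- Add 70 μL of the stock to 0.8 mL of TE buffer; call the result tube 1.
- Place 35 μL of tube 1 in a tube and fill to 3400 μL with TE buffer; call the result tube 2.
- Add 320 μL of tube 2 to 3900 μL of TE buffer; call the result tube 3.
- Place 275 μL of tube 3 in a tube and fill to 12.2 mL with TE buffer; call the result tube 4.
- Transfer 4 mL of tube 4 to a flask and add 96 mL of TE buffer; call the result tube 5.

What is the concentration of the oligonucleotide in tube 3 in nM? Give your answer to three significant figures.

0.151 nM

Step 1: 70 μL + 0.8 mL = 870 μL total → factor 870/70 = 12.429
Step 2: 35 μL brought to 3400 μL → factor 3400/35 = 97.143
Step 3: 320 μL + 3900 μL = 4220 μL total → factor 4220/320 = 13.188
Dilution factor through tube 3 = 12.429 × 97.143 × 13.188 = 15922
[tube 3] = 2.40 μM / 15922 = 0.0001507 μM = 0.151 nM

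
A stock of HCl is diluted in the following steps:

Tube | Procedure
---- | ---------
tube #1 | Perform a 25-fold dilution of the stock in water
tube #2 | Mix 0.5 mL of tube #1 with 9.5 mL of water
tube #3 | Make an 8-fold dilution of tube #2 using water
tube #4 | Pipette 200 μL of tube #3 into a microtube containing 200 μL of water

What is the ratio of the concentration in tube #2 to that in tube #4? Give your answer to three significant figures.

Step 1: 25-fold → factor 25
Step 2: 0.5 mL + 9.5 mL = 10 mL total → factor 10/0.5 = 20
Step 3: 8-fold → factor 8
Step 4: 200 μL + 200 μL = 400 μL total → factor 400/200 = 2
Dilution factor to tube #2 = 500; to tube #4 = 8000
[tube #2]/[tube #4] = (factor to tube #4)/(factor to tube #2) = 8000/500 = 16.0

16.0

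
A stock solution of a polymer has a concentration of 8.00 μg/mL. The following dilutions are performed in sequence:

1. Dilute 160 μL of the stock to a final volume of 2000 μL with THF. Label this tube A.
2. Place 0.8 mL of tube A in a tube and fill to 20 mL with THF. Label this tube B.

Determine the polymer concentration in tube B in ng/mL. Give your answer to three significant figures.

Step 1: 160 μL brought to 2000 μL → factor 2000/160 = 12.5
Step 2: 0.8 mL brought to 20 mL → factor 20/0.8 = 25
Overall dilution factor = 12.5 × 25 = 312.5
Final = 8.00 μg/mL / 312.5 = 0.02560 μg/mL = 25.6 ng/mL

25.6 ng/mL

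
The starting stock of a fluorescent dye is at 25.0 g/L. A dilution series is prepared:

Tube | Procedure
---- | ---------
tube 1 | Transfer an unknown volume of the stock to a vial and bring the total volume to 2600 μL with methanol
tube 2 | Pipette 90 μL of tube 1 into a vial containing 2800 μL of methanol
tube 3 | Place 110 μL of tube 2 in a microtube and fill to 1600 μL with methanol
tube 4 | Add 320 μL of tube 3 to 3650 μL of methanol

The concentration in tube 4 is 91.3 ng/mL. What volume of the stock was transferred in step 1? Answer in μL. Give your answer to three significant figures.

55.0 μL

Step 1: v brought to 2600 μL → factor = 2600 μL/v
Step 2: 90 μL + 2800 μL = 2890 μL total → factor 2890/90 = 32.111
Step 3: 110 μL brought to 1600 μL → factor 1600/110 = 14.545
Step 4: 320 μL + 3650 μL = 3970 μL total → factor 3970/320 = 12.406
Product of known-step factors = 5794.6
Overall factor = 25.0 g/L / (91.3 ng/mL) = 2.7382 × 10^5
Step-1 factor = 2.7382 × 10^5 / 5794.6 = 47.255
v = 2600 μL / 47.255 = 55.0 μL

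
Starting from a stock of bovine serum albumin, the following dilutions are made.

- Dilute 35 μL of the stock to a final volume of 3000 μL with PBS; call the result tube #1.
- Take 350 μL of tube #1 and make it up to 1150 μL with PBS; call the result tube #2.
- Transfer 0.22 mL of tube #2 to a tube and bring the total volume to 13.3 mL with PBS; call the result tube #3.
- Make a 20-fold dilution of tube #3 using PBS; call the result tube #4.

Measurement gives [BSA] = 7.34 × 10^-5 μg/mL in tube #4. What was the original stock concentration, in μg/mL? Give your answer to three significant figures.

25.0 μg/mL

Step 1: 35 μL brought to 3000 μL → factor 3000/35 = 85.714
Step 2: 350 μL brought to 1150 μL → factor 1150/350 = 3.2857
Step 3: 0.22 mL brought to 13.3 mL → factor 13.3/0.22 = 60.455
Step 4: 20-fold → factor 20
Overall dilution factor = 85.714 × 3.2857 × 60.455 × 20 = 3.4052 × 10^5
Stock = 7.34 × 10^-5 μg/mL × 3.4052 × 10^5 = 25.0 μg/mL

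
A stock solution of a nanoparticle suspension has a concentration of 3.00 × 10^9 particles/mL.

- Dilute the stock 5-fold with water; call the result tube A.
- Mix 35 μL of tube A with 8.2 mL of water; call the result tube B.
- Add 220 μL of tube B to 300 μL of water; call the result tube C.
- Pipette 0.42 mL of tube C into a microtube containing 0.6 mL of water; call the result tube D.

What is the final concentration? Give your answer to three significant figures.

Step 1: 5-fold → factor 5
Step 2: 35 μL + 8.2 mL = 8235 μL total → factor 8235/35 = 235.29
Step 3: 220 μL + 300 μL = 520 μL total → factor 520/220 = 2.3636
Step 4: 0.42 mL + 0.6 mL = 1.02 mL total → factor 1.02/0.42 = 2.4286
Overall dilution factor = 5 × 235.29 × 2.3636 × 2.4286 = 6753
Final = 3.00 × 10^9 particles/mL / 6753 = 4.44 × 10^5 particles/mL

4.44 × 10^5 particles/mL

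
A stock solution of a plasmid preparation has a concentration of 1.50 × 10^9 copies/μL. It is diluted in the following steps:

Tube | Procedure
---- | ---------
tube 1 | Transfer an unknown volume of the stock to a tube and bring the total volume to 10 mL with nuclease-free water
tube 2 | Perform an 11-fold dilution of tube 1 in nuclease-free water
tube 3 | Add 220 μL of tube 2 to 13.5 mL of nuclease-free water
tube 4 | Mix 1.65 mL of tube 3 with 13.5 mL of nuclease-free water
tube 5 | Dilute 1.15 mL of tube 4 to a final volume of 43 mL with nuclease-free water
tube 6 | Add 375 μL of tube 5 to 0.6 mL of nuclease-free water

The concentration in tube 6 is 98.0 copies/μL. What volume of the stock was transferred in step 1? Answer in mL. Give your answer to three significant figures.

0.400 mL

Step 1: v brought to 10 mL → factor = 10 mL/v
Step 2: 11-fold → factor 11
Step 3: 220 μL + 13.5 mL = 13720 μL total → factor 13720/220 = 62.364
Step 4: 1.65 mL + 13.5 mL = 15.15 mL total → factor 15.15/1.65 = 9.1818
Step 5: 1.15 mL brought to 43 mL → factor 43/1.15 = 37.391
Step 6: 375 μL + 0.6 mL = 975 μL total → factor 975/375 = 2.6
Product of known-step factors = 6.1235 × 10^5
Overall factor = 1.50 × 10^9 copies/μL / (98.0 copies/μL) = 1.5306 × 10^7
Step-1 factor = 1.5306 × 10^7 / 6.1235 × 10^5 = 24.996
v = 10 mL / 24.996 = 0.400 mL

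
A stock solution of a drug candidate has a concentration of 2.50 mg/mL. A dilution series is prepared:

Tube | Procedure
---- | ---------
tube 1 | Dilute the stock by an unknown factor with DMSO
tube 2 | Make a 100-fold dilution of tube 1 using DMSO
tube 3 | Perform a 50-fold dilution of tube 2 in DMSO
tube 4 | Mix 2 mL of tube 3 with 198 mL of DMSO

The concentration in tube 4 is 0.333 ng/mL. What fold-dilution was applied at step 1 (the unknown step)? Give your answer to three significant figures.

Step 1: unknown factor x
Step 2: 100-fold → factor 100
Step 3: 50-fold → factor 50
Step 4: 2 mL + 198 mL = 200 mL total → factor 200/2 = 100
Product of known-step factors = 5 × 10^5
Overall factor = 2.50 mg/mL / (0.333 ng/mL) = 7.5075 × 10^6
x = 7.5075 × 10^6 / 5 × 10^5 = 15.0

15.0-fold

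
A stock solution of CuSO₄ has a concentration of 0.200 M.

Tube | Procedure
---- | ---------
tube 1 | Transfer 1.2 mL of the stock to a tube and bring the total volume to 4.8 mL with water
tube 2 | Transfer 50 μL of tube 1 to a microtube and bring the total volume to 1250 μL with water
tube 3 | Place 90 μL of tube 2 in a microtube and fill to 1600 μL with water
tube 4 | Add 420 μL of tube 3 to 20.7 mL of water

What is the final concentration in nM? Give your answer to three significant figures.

Step 1: 1.2 mL brought to 4.8 mL → factor 4.8/1.2 = 4
Step 2: 50 μL brought to 1250 μL → factor 1250/50 = 25
Step 3: 90 μL brought to 1600 μL → factor 1600/90 = 17.778
Step 4: 420 μL + 20.7 mL = 21120 μL total → factor 21120/420 = 50.286
Overall dilution factor = 4 × 25 × 17.778 × 50.286 = 89397
Final = 0.200 M / 89397 = 2.237 × 10^-6 M = 2.24 × 10^3 nM

2.24 × 10^3 nM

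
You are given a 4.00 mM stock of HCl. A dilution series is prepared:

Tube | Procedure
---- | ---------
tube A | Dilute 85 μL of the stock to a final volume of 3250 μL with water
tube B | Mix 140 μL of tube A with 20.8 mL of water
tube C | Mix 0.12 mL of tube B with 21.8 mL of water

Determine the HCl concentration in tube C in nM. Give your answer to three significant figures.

3.83 nM

Step 1: 85 μL brought to 3250 μL → factor 3250/85 = 38.235
Step 2: 140 μL + 20.8 mL = 20940 μL total → factor 20940/140 = 149.57
Step 3: 0.12 mL + 21.8 mL = 21.92 mL total → factor 21.92/0.12 = 182.67
Overall dilution factor = 38.235 × 149.57 × 182.67 = 1.0447 × 10^6
Final = 4.00 mM / 1.0447 × 10^6 = 3.829 × 10^-6 mM = 3.83 nM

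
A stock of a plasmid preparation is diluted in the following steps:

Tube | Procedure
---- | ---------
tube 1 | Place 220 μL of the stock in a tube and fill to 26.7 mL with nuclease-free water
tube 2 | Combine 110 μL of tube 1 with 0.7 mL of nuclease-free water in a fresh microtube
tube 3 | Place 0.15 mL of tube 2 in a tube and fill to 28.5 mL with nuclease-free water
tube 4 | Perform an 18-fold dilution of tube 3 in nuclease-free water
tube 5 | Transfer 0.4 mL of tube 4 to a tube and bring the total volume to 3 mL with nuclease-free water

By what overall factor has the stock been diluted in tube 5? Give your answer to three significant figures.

2.29 × 10^7

Step 1: 220 μL brought to 26.7 mL → factor 26700/220 = 121.36
Step 2: 110 μL + 0.7 mL = 810 μL total → factor 810/110 = 7.3636
Step 3: 0.15 mL brought to 28.5 mL → factor 28.5/0.15 = 190
Step 4: 18-fold → factor 18
Step 5: 0.4 mL brought to 3 mL → factor 3/0.4 = 7.5
Overall dilution factor = 121.36 × 7.3636 × 190 × 18 × 7.5 = 2.2923 × 10^7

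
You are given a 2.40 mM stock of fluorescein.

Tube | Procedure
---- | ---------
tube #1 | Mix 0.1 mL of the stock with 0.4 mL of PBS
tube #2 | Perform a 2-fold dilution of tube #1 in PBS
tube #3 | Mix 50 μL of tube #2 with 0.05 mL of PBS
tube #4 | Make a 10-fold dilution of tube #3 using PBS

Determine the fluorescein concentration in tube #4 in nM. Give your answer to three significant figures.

Step 1: 0.1 mL + 0.4 mL = 0.5 mL total → factor 0.5/0.1 = 5
Step 2: 2-fold → factor 2
Step 3: 50 μL + 0.05 mL = 100 μL total → factor 100/50 = 2
Step 4: 10-fold → factor 10
Overall dilution factor = 5 × 2 × 2 × 10 = 200
Final = 2.40 mM / 200 = 0.01200 mM = 1.20 × 10^4 nM

1.20 × 10^4 nM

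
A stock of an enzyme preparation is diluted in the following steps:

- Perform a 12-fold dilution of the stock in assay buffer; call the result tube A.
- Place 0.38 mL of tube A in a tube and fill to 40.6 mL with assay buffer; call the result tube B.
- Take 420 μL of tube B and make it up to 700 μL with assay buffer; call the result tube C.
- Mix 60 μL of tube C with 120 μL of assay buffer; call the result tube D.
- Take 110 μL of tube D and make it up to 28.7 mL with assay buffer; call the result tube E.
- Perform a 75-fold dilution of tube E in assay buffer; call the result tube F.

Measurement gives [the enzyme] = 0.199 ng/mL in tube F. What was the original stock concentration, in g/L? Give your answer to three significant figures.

25.0 g/L

Step 1: 12-fold → factor 12
Step 2: 0.38 mL brought to 40.6 mL → factor 40.6/0.38 = 106.84
Step 3: 420 μL brought to 700 μL → factor 700/420 = 1.6667
Step 4: 60 μL + 120 μL = 180 μL total → factor 180/60 = 3
Step 5: 110 μL brought to 28.7 mL → factor 28700/110 = 260.91
Step 6: 75-fold → factor 75
Overall dilution factor = 12 × 106.84 × 1.6667 × 3 × 260.91 × 75 = 1.2544 × 10^8
Stock = 0.199 ng/mL × 1.2544 × 10^8 = 2.496 × 10^7 ng/mL = 25.0 g/L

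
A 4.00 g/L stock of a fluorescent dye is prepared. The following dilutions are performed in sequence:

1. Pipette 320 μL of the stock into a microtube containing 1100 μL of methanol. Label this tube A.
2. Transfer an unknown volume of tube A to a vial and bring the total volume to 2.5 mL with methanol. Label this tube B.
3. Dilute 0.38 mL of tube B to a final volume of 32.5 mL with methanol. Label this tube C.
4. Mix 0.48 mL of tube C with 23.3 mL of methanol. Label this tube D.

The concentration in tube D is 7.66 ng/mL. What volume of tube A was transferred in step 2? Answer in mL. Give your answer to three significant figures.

Step 1: 320 μL + 1100 μL = 1420 μL total → factor 1420/320 = 4.4375
Step 2: v brought to 2.5 mL → factor = 2.5 mL/v
Step 3: 0.38 mL brought to 32.5 mL → factor 32.5/0.38 = 85.526
Step 4: 0.48 mL + 23.3 mL = 23.78 mL total → factor 23.78/0.48 = 49.542
Product of known-step factors = 18802
Overall factor = 4.00 g/L / (7.66 ng/mL) = 5.2219 × 10^5
Step-2 factor = 5.2219 × 10^5 / 18802 = 27.773
v = 2.5 mL / 27.773 = 0.0900 mL

0.0900 mL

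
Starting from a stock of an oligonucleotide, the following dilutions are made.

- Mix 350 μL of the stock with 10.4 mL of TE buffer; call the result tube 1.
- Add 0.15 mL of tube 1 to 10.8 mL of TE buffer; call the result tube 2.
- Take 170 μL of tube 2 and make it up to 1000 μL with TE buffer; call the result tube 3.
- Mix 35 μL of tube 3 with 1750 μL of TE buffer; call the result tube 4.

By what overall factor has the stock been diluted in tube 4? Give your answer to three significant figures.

6.73 × 10^5

Step 1: 350 μL + 10.4 mL = 10750 μL total → factor 10750/350 = 30.714
Step 2: 0.15 mL + 10.8 mL = 10.95 mL total → factor 10.95/0.15 = 73
Step 3: 170 μL brought to 1000 μL → factor 1000/170 = 5.8824
Step 4: 35 μL + 1750 μL = 1785 μL total → factor 1785/35 = 51
Overall dilution factor = 30.714 × 73 × 5.8824 × 51 = 6.7264 × 10^5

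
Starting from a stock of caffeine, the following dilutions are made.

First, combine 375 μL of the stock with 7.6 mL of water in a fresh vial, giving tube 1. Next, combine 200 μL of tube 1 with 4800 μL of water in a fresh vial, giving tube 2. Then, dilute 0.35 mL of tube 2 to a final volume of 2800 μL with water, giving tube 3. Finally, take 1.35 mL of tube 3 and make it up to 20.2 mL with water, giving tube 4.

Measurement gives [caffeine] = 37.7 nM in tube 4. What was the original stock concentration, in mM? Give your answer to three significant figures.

Step 1: 375 μL + 7.6 mL = 7975 μL total → factor 7975/375 = 21.267
Step 2: 200 μL + 4800 μL = 5000 μL total → factor 5000/200 = 25
Step 3: 0.35 mL brought to 2800 μL → factor 2.8/0.35 = 8
Step 4: 1.35 mL brought to 20.2 mL → factor 20.2/1.35 = 14.963
Overall dilution factor = 21.267 × 25 × 8 × 14.963 = 63642
Stock = 37.7 nM × 63642 = 2.399 × 10^6 nM = 2.40 mM

2.40 mM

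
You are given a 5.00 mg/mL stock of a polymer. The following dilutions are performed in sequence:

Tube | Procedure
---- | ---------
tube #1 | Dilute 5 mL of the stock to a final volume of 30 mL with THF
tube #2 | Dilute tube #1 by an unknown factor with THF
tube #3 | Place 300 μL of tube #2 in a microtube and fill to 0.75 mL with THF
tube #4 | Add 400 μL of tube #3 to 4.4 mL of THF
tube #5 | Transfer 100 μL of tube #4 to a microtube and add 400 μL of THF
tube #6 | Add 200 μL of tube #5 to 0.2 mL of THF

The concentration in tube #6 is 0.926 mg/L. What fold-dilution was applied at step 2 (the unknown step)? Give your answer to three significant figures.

Step 1: 5 mL brought to 30 mL → factor 30/5 = 6
Step 2: unknown factor x
Step 3: 300 μL brought to 0.75 mL → factor 750/300 = 2.5
Step 4: 400 μL + 4.4 mL = 4800 μL total → factor 4800/400 = 12
Step 5: 100 μL + 400 μL = 500 μL total → factor 500/100 = 5
Step 6: 200 μL + 0.2 mL = 400 μL total → factor 400/200 = 2
Product of known-step factors = 1800
Overall factor = 5.00 mg/mL / (0.926 mg/L) = 5399.6
x = 5399.6 / 1800 = 3.00

3.00-fold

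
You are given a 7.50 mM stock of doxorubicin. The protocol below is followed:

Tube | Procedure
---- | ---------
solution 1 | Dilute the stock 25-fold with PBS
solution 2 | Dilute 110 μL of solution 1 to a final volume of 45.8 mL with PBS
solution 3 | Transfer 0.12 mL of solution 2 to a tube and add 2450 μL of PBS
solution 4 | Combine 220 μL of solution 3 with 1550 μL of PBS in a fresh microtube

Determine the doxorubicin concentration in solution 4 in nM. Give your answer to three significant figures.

Step 1: 25-fold → factor 25
Step 2: 110 μL brought to 45.8 mL → factor 45800/110 = 416.36
Step 3: 0.12 mL + 2450 μL = 2.57 mL total → factor 2.57/0.12 = 21.417
Step 4: 220 μL + 1550 μL = 1770 μL total → factor 1770/220 = 8.0455
Overall dilution factor = 25 × 416.36 × 21.417 × 8.0455 = 1.7936 × 10^6
Final = 7.50 mM / 1.7936 × 10^6 = 4.182 × 10^-6 mM = 4.18 nM

4.18 nM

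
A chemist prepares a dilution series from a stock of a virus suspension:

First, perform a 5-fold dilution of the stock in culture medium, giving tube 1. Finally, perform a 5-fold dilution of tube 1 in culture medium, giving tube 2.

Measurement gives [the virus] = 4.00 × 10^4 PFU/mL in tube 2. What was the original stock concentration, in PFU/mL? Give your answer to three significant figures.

1.00 × 10^6 PFU/mL

Step 1: 5-fold → factor 5
Step 2: 5-fold → factor 5
Overall dilution factor = 5 × 5 = 25
Stock = 4.00 × 10^4 PFU/mL × 25 = 1.00 × 10^6 PFU/mL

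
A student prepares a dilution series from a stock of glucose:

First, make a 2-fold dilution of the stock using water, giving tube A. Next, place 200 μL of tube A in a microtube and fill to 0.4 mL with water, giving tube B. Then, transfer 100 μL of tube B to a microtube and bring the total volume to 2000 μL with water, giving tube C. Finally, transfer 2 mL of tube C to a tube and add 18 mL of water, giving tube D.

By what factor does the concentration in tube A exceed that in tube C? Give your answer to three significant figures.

Step 1: 2-fold → factor 2
Step 2: 200 μL brought to 0.4 mL → factor 400/200 = 2
Step 3: 100 μL brought to 2000 μL → factor 2000/100 = 20
Dilution factor to tube A = 2; to tube C = 80
[tube A]/[tube C] = (factor to tube C)/(factor to tube A) = 80/2 = 40.0

40.0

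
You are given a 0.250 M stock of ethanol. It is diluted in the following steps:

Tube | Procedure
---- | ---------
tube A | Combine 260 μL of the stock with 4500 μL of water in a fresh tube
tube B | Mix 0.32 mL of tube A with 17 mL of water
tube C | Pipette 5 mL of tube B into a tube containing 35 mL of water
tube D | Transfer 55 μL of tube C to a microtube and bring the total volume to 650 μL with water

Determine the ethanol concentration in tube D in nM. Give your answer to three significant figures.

Step 1: 260 μL + 4500 μL = 4760 μL total → factor 4760/260 = 18.308
Step 2: 0.32 mL + 17 mL = 17.32 mL total → factor 17.32/0.32 = 54.125
Step 3: 5 mL + 35 mL = 40 mL total → factor 40/5 = 8
Step 4: 55 μL brought to 650 μL → factor 650/55 = 11.818
Overall dilution factor = 18.308 × 54.125 × 8 × 11.818 = 93685
Final = 0.250 M / 93685 = 2.669 × 10^-6 M = 2.67 × 10^3 nM

2.67 × 10^3 nM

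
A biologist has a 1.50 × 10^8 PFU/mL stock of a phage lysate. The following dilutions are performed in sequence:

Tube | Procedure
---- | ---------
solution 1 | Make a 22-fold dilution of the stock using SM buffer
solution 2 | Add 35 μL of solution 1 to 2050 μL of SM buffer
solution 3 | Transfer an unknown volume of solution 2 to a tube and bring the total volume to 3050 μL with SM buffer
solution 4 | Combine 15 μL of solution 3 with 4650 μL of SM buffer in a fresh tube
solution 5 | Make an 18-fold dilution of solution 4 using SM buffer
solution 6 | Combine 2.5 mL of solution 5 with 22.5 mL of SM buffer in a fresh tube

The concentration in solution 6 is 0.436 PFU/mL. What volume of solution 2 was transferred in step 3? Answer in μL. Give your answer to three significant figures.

650 μL

Step 1: 22-fold → factor 22
Step 2: 35 μL + 2050 μL = 2085 μL total → factor 2085/35 = 59.571
Step 3: v brought to 3050 μL → factor = 3050 μL/v
Step 4: 15 μL + 4650 μL = 4665 μL total → factor 4665/15 = 311
Step 5: 18-fold → factor 18
Step 6: 2.5 mL + 22.5 mL = 25 mL total → factor 25/2.5 = 10
Product of known-step factors = 7.3366 × 10^7
Overall factor = 1.50 × 10^8 PFU/mL / (0.436 PFU/mL) = 3.4404 × 10^8
Step-3 factor = 3.4404 × 10^8 / 7.3366 × 10^7 = 4.6893
v = 3050 μL / 4.6893 = 650 μL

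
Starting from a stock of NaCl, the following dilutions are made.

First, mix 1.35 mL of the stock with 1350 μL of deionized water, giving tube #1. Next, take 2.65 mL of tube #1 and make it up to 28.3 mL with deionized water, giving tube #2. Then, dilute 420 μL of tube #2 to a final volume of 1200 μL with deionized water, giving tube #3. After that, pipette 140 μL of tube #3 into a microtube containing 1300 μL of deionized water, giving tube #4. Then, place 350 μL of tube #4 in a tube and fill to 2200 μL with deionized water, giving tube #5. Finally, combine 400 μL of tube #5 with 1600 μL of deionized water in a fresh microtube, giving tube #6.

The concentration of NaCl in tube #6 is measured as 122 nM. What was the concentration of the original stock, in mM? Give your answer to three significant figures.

Step 1: 1.35 mL + 1350 μL = 2.7 mL total → factor 2.7/1.35 = 2
Step 2: 2.65 mL brought to 28.3 mL → factor 28.3/2.65 = 10.679
Step 3: 420 μL brought to 1200 μL → factor 1200/420 = 2.8571
Step 4: 140 μL + 1300 μL = 1440 μL total → factor 1440/140 = 10.286
Step 5: 350 μL brought to 2200 μL → factor 2200/350 = 6.2857
Step 6: 400 μL + 1600 μL = 2000 μL total → factor 2000/400 = 5
Overall dilution factor = 2 × 10.679 × 2.8571 × 10.286 × 6.2857 × 5 = 19727
Stock = 122 nM × 19727 = 2.407 × 10^6 nM = 2.41 mM

2.41 mM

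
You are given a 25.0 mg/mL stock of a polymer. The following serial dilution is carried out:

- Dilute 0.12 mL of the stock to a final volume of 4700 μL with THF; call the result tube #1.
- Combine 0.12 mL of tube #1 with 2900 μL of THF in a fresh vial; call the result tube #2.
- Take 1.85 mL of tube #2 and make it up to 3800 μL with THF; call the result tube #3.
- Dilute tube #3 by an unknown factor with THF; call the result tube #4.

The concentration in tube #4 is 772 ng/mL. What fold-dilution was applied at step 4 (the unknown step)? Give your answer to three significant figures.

16.0-fold

Step 1: 0.12 mL brought to 4700 μL → factor 4.7/0.12 = 39.167
Step 2: 0.12 mL + 2900 μL = 3.02 mL total → factor 3.02/0.12 = 25.167
Step 3: 1.85 mL brought to 3800 μL → factor 3.8/1.85 = 2.0541
Step 4: unknown factor x
Product of known-step factors = 2024.7
Overall factor = 25.0 mg/mL / (772 ng/mL) = 32383
x = 32383 / 2024.7 = 16.0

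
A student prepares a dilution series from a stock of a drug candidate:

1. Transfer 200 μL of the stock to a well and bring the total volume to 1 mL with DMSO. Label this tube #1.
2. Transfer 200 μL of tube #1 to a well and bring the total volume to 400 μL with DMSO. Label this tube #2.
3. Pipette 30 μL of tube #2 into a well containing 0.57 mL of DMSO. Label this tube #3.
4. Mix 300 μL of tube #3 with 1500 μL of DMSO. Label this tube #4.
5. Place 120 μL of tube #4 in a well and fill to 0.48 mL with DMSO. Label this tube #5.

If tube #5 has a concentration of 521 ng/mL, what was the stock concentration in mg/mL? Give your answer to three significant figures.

Step 1: 200 μL brought to 1 mL → factor 1000/200 = 5
Step 2: 200 μL brought to 400 μL → factor 400/200 = 2
Step 3: 30 μL + 0.57 mL = 600 μL total → factor 600/30 = 20
Step 4: 300 μL + 1500 μL = 1800 μL total → factor 1800/300 = 6
Step 5: 120 μL brought to 0.48 mL → factor 480/120 = 4
Overall dilution factor = 5 × 2 × 20 × 6 × 4 = 4800
Stock = 521 ng/mL × 4800 = 2.501 × 10^6 ng/mL = 2.50 mg/mL

2.50 mg/mL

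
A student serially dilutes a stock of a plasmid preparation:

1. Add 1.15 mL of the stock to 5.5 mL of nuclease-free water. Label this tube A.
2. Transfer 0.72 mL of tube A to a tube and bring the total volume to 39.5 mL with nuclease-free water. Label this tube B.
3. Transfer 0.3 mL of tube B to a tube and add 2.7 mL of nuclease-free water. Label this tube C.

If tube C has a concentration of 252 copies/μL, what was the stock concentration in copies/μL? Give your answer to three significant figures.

Step 1: 1.15 mL + 5.5 mL = 6.65 mL total → factor 6.65/1.15 = 5.7826
Step 2: 0.72 mL brought to 39.5 mL → factor 39.5/0.72 = 54.861
Step 3: 0.3 mL + 2.7 mL = 3 mL total → factor 3/0.3 = 10
Overall dilution factor = 5.7826 × 54.861 × 10 = 3172.4
Stock = 252 copies/μL × 3172.4 = 7.99 × 10^5 copies/μL

7.99 × 10^5 copies/μL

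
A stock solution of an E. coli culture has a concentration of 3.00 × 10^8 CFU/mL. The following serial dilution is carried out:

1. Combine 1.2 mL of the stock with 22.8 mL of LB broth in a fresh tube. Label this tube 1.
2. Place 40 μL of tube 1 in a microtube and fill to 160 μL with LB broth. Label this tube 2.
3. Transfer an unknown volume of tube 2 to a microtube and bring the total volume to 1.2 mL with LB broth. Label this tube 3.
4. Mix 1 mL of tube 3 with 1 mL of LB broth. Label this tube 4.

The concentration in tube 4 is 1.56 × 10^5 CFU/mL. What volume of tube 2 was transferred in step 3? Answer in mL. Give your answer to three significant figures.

0.0998 mL

Step 1: 1.2 mL + 22.8 mL = 24 mL total → factor 24/1.2 = 20
Step 2: 40 μL brought to 160 μL → factor 160/40 = 4
Step 3: v brought to 1.2 mL → factor = 1.2 mL/v
Step 4: 1 mL + 1 mL = 2 mL total → factor 2/1 = 2
Product of known-step factors = 160
Overall factor = 3.00 × 10^8 CFU/mL / (1.56 × 10^5 CFU/mL) = 1923.1
Step-3 factor = 1923.1 / 160 = 12.019
v = 1.2 mL / 12.019 = 0.0998 mL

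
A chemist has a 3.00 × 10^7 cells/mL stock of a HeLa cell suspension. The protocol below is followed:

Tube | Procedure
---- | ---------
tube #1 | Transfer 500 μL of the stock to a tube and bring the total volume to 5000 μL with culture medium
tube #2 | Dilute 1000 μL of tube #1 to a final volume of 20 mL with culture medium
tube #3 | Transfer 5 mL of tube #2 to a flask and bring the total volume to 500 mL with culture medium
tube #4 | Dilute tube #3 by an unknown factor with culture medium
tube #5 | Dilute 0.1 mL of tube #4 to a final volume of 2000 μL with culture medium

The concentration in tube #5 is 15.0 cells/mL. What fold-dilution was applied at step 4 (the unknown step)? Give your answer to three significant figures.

Step 1: 500 μL brought to 5000 μL → factor 5000/500 = 10
Step 2: 1000 μL brought to 20 mL → factor 20000/1000 = 20
Step 3: 5 mL brought to 500 mL → factor 500/5 = 100
Step 4: unknown factor x
Step 5: 0.1 mL brought to 2000 μL → factor 2/0.1 = 20
Product of known-step factors = 4 × 10^5
Overall factor = 3.00 × 10^7 cells/mL / (15.0 cells/mL) = 2 × 10^6
x = 2 × 10^6 / 4 × 10^5 = 5.00

5.00-fold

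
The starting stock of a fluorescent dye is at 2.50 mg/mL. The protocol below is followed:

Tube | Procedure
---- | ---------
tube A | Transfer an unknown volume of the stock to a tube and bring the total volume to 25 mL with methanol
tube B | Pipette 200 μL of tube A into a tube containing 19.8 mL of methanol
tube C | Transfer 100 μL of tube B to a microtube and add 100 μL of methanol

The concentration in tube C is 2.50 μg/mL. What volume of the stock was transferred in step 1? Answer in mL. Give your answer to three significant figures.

Step 1: v brought to 25 mL → factor = 25 mL/v
Step 2: 200 μL + 19.8 mL = 20000 μL total → factor 20000/200 = 100
Step 3: 100 μL + 100 μL = 200 μL total → factor 200/100 = 2
Product of known-step factors = 200
Overall factor = 2.50 mg/mL / (2.50 μg/mL) = 1000
Step-1 factor = 1000 / 200 = 5
v = 25 mL / 5 = 5.00 mL

5.00 mL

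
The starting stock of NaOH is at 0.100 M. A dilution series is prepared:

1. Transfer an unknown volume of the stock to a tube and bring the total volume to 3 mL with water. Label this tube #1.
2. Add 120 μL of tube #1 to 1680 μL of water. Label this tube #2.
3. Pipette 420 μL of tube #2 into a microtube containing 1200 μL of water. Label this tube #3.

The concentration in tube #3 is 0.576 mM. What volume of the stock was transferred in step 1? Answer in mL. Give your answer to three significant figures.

1.00 mL

Step 1: v brought to 3 mL → factor = 3 mL/v
Step 2: 120 μL + 1680 μL = 1800 μL total → factor 1800/120 = 15
Step 3: 420 μL + 1200 μL = 1620 μL total → factor 1620/420 = 3.8571
Product of known-step factors = 57.857
Overall factor = 0.100 M / (0.576 mM) = 173.61
Step-1 factor = 173.61 / 57.857 = 3.0007
v = 3 mL / 3.0007 = 1.00 mL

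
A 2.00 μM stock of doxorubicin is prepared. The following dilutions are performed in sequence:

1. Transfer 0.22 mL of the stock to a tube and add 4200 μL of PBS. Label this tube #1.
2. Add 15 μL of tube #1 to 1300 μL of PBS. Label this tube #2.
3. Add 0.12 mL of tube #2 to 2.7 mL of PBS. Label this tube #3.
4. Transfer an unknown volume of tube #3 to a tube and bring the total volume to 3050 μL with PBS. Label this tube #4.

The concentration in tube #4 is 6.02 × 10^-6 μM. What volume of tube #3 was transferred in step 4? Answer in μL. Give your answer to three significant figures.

Step 1: 0.22 mL + 4200 μL = 4.42 mL total → factor 4.42/0.22 = 20.091
Step 2: 15 μL + 1300 μL = 1315 μL total → factor 1315/15 = 87.667
Step 3: 0.12 mL + 2.7 mL = 2.82 mL total → factor 2.82/0.12 = 23.5
Step 4: v brought to 3050 μL → factor = 3050 μL/v
Product of known-step factors = 41391
Overall factor = 2.00 μM / (6.02 × 10^-6 μM) = 3.3223 × 10^5
Step-4 factor = 3.3223 × 10^5 / 41391 = 8.0266
v = 3050 μL / 8.0266 = 380 μL

380 μL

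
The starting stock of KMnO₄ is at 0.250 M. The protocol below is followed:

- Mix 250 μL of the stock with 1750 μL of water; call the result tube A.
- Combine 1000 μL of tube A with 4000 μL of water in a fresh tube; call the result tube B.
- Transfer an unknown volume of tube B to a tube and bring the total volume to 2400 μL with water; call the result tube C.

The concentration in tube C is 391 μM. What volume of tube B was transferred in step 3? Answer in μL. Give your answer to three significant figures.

Step 1: 250 μL + 1750 μL = 2000 μL total → factor 2000/250 = 8
Step 2: 1000 μL + 4000 μL = 5000 μL total → factor 5000/1000 = 5
Step 3: v brought to 2400 μL → factor = 2400 μL/v
Product of known-step factors = 40
Overall factor = 0.250 M / (391 μM) = 639.39
Step-3 factor = 639.39 / 40 = 15.985
v = 2400 μL / 15.985 = 150 μL

150 μL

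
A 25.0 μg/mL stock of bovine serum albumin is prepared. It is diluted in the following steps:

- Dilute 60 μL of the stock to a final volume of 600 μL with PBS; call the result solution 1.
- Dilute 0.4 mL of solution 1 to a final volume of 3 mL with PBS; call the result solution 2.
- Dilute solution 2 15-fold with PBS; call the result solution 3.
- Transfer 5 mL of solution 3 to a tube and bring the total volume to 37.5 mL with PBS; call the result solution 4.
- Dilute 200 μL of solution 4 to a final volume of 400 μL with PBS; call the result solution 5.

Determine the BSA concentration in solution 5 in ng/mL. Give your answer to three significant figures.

Step 1: 60 μL brought to 600 μL → factor 600/60 = 10
Step 2: 0.4 mL brought to 3 mL → factor 3/0.4 = 7.5
Step 3: 15-fold → factor 15
Step 4: 5 mL brought to 37.5 mL → factor 37.5/5 = 7.5
Step 5: 200 μL brought to 400 μL → factor 400/200 = 2
Overall dilution factor = 10 × 7.5 × 15 × 7.5 × 2 = 16875
Final = 25.0 μg/mL / 16875 = 0.001481 μg/mL = 1.48 ng/mL

1.48 ng/mL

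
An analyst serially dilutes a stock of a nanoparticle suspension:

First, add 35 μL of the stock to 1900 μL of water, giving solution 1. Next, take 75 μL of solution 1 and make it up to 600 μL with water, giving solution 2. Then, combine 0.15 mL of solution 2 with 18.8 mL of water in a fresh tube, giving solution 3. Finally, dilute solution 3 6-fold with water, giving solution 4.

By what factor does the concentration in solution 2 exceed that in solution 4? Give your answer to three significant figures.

758

Step 1: 35 μL + 1900 μL = 1935 μL total → factor 1935/35 = 55.286
Step 2: 75 μL brought to 600 μL → factor 600/75 = 8
Step 3: 0.15 mL + 18.8 mL = 18.95 mL total → factor 18.95/0.15 = 126.33
Step 4: 6-fold → factor 6
Dilution factor to solution 2 = 442.29; to solution 4 = 3.3525 × 10^5
[solution 2]/[solution 4] = (factor to solution 4)/(factor to solution 2) = 3.3525 × 10^5/442.29 = 758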